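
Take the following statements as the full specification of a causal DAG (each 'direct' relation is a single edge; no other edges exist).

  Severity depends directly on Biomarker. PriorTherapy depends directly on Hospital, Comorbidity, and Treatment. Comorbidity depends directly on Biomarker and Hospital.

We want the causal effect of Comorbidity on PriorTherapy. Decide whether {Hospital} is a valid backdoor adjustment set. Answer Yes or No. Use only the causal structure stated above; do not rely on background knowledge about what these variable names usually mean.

Yes

Backdoor paths from Comorbidity to PriorTherapy (paths whose first edge points into Comorbidity):
  P1: Comorbidity <- Hospital -> PriorTherapy
Condition 1 (no descendant of Comorbidity in the set): holds — descendants of Comorbidity are {PriorTherapy}; none are in {Hospital}.
Condition 2 (every backdoor path blocked by {Hospital}):
  P1: blocked at fork node Hospital ∈ conditioning set.
{Hospital} satisfies the backdoor criterion.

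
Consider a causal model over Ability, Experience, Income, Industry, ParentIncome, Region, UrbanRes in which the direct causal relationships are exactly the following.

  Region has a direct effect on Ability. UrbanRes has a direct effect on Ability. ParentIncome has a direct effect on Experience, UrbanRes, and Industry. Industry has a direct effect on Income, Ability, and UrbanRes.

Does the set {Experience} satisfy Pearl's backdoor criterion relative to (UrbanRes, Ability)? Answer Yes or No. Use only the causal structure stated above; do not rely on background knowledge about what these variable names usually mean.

No

Backdoor paths from UrbanRes to Ability (paths whose first edge points into UrbanRes):
  P1: UrbanRes <- ParentIncome -> Industry -> Ability
  P2: UrbanRes <- Industry -> Ability
Condition 1 (no descendant of UrbanRes in the set): holds — descendants of UrbanRes are {Ability}; none are in {Experience}.
Condition 2 (every backdoor path blocked by {Experience}):
  P1: open — no interior node is in the conditioning set.
  P2: open — no interior node is in the conditioning set.
{Experience} does not satisfy the backdoor criterion.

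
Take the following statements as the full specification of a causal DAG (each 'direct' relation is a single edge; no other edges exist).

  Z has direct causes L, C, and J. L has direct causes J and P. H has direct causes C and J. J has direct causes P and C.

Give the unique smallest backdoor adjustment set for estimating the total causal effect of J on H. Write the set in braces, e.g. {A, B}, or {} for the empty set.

Variables eligible for adjustment (non-descendants of J, excluding J and H): {C, P}.
Backdoor paths from J to H:
  P1: J <- P -> L -> Z <- C -> H
  P2: J <- C -> H
The empty set is not sufficient: P2 (J <- C -> H) has no collider blocking it and no conditioned non-collider, so it is open.
Try {C}:
  P1: blocked at collider Z (neither it nor any descendant is in the conditioning set).
  P2: blocked at fork node C ∈ conditioning set.
{C} contains no descendant of J and blocks every backdoor path.
No other singleton works — e.g. {P} leaves P2 open — so {C} is the unique smallest valid adjustment set.

{C}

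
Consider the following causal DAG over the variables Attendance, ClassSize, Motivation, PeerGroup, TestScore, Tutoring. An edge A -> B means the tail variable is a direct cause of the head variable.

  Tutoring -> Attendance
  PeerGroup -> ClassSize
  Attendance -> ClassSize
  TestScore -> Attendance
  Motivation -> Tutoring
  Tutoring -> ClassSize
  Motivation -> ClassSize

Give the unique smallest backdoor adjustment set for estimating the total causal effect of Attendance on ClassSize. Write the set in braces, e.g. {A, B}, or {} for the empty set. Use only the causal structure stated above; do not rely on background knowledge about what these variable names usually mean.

Variables eligible for adjustment (non-descendants of Attendance, excluding Attendance and ClassSize): {Motivation, PeerGroup, TestScore, Tutoring}.
Backdoor paths from Attendance to ClassSize:
  P1: Attendance <- Tutoring <- Motivation -> ClassSize
  P2: Attendance <- Tutoring -> ClassSize
The empty set is not sufficient: P1 (Attendance <- Tutoring <- Motivation -> ClassSize) has no collider blocking it and no conditioned non-collider, so it is open.
Try {Tutoring}:
  P1: blocked at chain node Tutoring ∈ conditioning set.
  P2: blocked at fork node Tutoring ∈ conditioning set.
{Tutoring} contains no descendant of Attendance and blocks every backdoor path.
No other singleton works — e.g. {PeerGroup} leaves P1 open — so {Tutoring} is the unique smallest valid adjustment set.

{Tutoring}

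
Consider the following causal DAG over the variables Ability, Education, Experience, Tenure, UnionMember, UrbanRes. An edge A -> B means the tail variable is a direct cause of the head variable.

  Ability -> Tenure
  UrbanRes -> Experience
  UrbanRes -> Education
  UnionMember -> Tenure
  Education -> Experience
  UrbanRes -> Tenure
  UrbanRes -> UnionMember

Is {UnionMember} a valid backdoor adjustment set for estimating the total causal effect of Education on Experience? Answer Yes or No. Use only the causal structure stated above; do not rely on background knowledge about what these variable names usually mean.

Backdoor paths from Education to Experience (paths whose first edge points into Education):
  P1: Education <- UrbanRes -> Experience
Condition 1 (no descendant of Education in the set): holds — descendants of Education are {Experience}; none are in {UnionMember}.
Condition 2 (every backdoor path blocked by {UnionMember}):
  P1: open — no interior node is in the conditioning set.
{UnionMember} does not satisfy the backdoor criterion.

No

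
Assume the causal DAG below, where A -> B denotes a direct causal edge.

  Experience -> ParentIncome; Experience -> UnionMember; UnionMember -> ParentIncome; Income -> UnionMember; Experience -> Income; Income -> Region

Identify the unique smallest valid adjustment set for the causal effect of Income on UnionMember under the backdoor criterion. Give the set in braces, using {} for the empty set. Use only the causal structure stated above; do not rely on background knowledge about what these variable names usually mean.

Variables eligible for adjustment (non-descendants of Income, excluding Income and UnionMember): {Experience}.
Backdoor paths from Income to UnionMember:
  P1: Income <- Experience -> UnionMember
  P2: Income <- Experience -> ParentIncome <- UnionMember
The empty set is not sufficient: P1 (Income <- Experience -> UnionMember) has no collider blocking it and no conditioned non-collider, so it is open.
Try {Experience}:
  P1: blocked at fork node Experience ∈ conditioning set.
  P2: blocked at fork node Experience ∈ conditioning set.
{Experience} contains no descendant of Income and blocks every backdoor path.
{Experience} is the unique smallest valid adjustment set.

{Experience}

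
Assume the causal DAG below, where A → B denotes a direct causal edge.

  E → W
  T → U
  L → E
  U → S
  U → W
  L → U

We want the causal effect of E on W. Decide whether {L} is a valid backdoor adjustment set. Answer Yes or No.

Yes

Backdoor paths from E to W (paths whose first edge points into E):
  P1: E <- L -> U -> W
Condition 1 (no descendant of E in the set): holds — descendants of E are {W}; none are in {L}.
Condition 2 (every backdoor path blocked by {L}):
  P1: blocked at fork node L ∈ conditioning set.
{L} satisfies the backdoor criterion.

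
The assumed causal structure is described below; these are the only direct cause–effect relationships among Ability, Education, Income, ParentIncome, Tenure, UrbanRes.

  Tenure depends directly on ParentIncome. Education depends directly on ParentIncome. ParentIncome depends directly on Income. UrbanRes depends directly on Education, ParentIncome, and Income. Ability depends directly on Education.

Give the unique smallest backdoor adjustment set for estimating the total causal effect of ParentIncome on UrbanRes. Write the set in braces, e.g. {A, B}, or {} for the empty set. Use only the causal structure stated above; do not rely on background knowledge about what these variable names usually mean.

{Income}

Variables eligible for adjustment (non-descendants of ParentIncome, excluding ParentIncome and UrbanRes): {Income}.
Backdoor paths from ParentIncome to UrbanRes:
  P1: ParentIncome <- Income -> UrbanRes
The empty set is not sufficient: P1 (ParentIncome <- Income -> UrbanRes) has no collider blocking it and no conditioned non-collider, so it is open.
Try {Income}:
  P1: blocked at fork node Income ∈ conditioning set.
{Income} contains no descendant of ParentIncome and blocks every backdoor path.
{Income} is the unique smallest valid adjustment set.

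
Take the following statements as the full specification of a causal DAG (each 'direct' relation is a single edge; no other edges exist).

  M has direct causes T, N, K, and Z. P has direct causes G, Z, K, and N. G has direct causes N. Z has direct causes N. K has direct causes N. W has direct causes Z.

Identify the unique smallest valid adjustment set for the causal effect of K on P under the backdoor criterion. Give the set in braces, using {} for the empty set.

Variables eligible for adjustment (non-descendants of K, excluding K and P): {G, N, T, W, Z}.
Backdoor paths from K to P:
  P1: K <- N -> Z -> P
  P2: K <- N -> G -> P
  P3: K <- N -> P
  P4: K <- N -> M <- Z -> P
The empty set is not sufficient: P1 (K <- N -> Z -> P) has no collider blocking it and no conditioned non-collider, so it is open.
Try {N}:
  P1: blocked at fork node N ∈ conditioning set.
  P2: blocked at fork node N ∈ conditioning set.
  P3: blocked at fork node N ∈ conditioning set.
  P4: blocked at fork node N ∈ conditioning set.
{N} contains no descendant of K and blocks every backdoor path.
No other singleton works — e.g. {T} leaves P1 open — so {N} is the unique smallest valid adjustment set.

{N}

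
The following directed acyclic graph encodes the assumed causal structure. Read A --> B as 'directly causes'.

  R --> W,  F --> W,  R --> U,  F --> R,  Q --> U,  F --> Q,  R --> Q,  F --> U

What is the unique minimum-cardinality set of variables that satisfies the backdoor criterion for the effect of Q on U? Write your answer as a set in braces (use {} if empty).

Variables eligible for adjustment (non-descendants of Q, excluding Q and U): {F, R, W}.
Backdoor paths from Q to U:
  P1: Q <- F -> R -> U
  P2: Q <- F -> W <- R -> U
  P3: Q <- F -> U
  P4: Q <- R <- F -> U
  P5: Q <- R -> W <- F -> U
  P6: Q <- R -> U
The empty set is not sufficient: P1 (Q <- F -> R -> U) has no collider blocking it and no conditioned non-collider, so it is open.
Try {F, R}:
  P1: blocked at fork node F ∈ conditioning set.
  P2: blocked at fork node F ∈ conditioning set.
  P3: blocked at fork node F ∈ conditioning set.
  P4: blocked at chain node R ∈ conditioning set.
  P5: blocked at fork node R ∈ conditioning set.
  P6: blocked at fork node R ∈ conditioning set.
{F, R} contains no descendant of Q and blocks every backdoor path.
Every element of {F, R} is needed (dropping F leaves P3 open; dropping R leaves P6 open), so no proper subset is valid.
Among all size-2 subsets of the eligible variables, only {F, R} blocks every backdoor path, so it is the unique smallest valid adjustment set.

{F, R}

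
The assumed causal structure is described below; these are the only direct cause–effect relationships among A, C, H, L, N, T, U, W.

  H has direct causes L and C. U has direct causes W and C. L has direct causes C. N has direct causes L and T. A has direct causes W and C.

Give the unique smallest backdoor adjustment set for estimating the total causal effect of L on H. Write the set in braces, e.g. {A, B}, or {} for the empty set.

{C}

Variables eligible for adjustment (non-descendants of L, excluding L and H): {A, C, T, U, W}.
Backdoor paths from L to H:
  P1: L <- C -> H
The empty set is not sufficient: P1 (L <- C -> H) has no collider blocking it and no conditioned non-collider, so it is open.
Try {C}:
  P1: blocked at fork node C ∈ conditioning set.
{C} contains no descendant of L and blocks every backdoor path.
No other singleton works — e.g. {T} leaves P1 open — so {C} is the unique smallest valid adjustment set.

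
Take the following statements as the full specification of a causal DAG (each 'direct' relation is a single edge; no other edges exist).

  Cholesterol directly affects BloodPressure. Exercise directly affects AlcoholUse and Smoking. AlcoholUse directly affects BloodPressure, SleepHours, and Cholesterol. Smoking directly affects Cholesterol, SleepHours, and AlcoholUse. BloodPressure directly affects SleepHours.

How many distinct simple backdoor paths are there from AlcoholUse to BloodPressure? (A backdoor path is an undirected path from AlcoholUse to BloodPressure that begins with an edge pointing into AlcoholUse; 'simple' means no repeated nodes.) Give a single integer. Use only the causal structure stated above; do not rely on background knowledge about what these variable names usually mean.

A backdoor path from AlcoholUse to BloodPressure is any simple undirected path whose first edge points into AlcoholUse (i.e. leaves AlcoholUse via a parent).
Parents of AlcoholUse: {Exercise, Smoking}.
Enumerating:
  P1: AlcoholUse <- Exercise -> Smoking -> Cholesterol -> BloodPressure
  P2: AlcoholUse <- Exercise -> Smoking -> SleepHours <- BloodPressure
  P3: AlcoholUse <- Smoking -> Cholesterol -> BloodPressure
  P4: AlcoholUse <- Smoking -> SleepHours <- BloodPressure
That exhausts the simple backdoor paths. Count: 4.

4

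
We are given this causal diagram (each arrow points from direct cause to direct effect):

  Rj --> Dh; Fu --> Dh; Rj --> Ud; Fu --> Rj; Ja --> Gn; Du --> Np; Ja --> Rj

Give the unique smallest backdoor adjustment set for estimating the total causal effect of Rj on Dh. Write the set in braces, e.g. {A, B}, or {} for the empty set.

Variables eligible for adjustment (non-descendants of Rj, excluding Rj and Dh): {Du, Fu, Gn, Ja, Np}.
Backdoor paths from Rj to Dh:
  P1: Rj <- Fu -> Dh
The empty set is not sufficient: P1 (Rj <- Fu -> Dh) has no collider blocking it and no conditioned non-collider, so it is open.
Try {Fu}:
  P1: blocked at fork node Fu ∈ conditioning set.
{Fu} contains no descendant of Rj and blocks every backdoor path.
No other singleton works — e.g. {Ja} leaves P1 open — so {Fu} is the unique smallest valid adjustment set.

{Fu}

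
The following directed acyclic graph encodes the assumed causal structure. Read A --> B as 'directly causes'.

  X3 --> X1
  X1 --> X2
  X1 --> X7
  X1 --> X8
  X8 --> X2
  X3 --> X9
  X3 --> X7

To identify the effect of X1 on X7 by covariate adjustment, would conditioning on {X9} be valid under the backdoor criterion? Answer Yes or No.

No

Backdoor paths from X1 to X7 (paths whose first edge points into X1):
  P1: X1 <- X3 -> X7
Condition 1 (no descendant of X1 in the set): holds — descendants of X1 are {X2, X7, X8}; none are in {X9}.
Condition 2 (every backdoor path blocked by {X9}):
  P1: open — no interior node is in the conditioning set.
{X9} does not satisfy the backdoor criterion.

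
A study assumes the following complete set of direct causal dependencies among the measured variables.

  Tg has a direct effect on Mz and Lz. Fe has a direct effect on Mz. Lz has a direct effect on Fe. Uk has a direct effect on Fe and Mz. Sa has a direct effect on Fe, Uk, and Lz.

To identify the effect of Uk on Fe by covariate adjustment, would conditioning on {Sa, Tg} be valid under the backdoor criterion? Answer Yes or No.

Backdoor paths from Uk to Fe (paths whose first edge points into Uk):
  P1: Uk <- Sa -> Lz <- Tg -> Mz <- Fe
  P2: Uk <- Sa -> Lz -> Fe
  P3: Uk <- Sa -> Fe
Condition 1 (no descendant of Uk in the set): holds — descendants of Uk are {Fe, Mz}; none are in {Sa, Tg}.
Condition 2 (every backdoor path blocked by {Sa, Tg}):
  P1: blocked at fork node Sa ∈ conditioning set.
  P2: blocked at fork node Sa ∈ conditioning set.
  P3: blocked at fork node Sa ∈ conditioning set.
{Sa, Tg} satisfies the backdoor criterion.

Yes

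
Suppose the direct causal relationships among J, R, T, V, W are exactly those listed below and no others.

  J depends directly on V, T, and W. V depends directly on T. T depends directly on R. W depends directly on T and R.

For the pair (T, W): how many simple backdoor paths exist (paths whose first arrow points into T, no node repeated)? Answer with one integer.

1

A backdoor path from T to W is any simple undirected path whose first edge points into T (i.e. leaves T via a parent).
Parents of T: {R}.
Enumerating:
  P1: T <- R -> W
That exhausts the simple backdoor paths. Count: 1.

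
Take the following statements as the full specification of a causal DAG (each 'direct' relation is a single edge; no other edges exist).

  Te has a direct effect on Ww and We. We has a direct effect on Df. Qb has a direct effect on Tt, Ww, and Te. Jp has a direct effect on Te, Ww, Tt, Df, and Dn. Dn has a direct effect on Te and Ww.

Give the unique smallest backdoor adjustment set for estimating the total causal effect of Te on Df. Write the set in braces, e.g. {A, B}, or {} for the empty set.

Variables eligible for adjustment (non-descendants of Te, excluding Te and Df): {Dn, Jp, Qb, Tt}.
Backdoor paths from Te to Df:
  P1: Te <- Jp -> Df
  P2: Te <- Dn <- Jp -> Df
  P3: Te <- Dn -> Ww <- Jp -> Df
  P4: Te <- Dn -> Ww <- Qb -> Tt <- Jp -> Df
  P5: Te <- Qb -> Tt <- Jp -> Df
  P6: Te <- Qb -> Ww <- Jp -> Df
  P7: Te <- Qb -> Ww <- Dn <- Jp -> Df
The empty set is not sufficient: P1 (Te <- Jp -> Df) has no collider blocking it and no conditioned non-collider, so it is open.
Try {Jp}:
  P1: blocked at fork node Jp ∈ conditioning set.
  P2: blocked at fork node Jp ∈ conditioning set.
  P3: blocked at collider Ww (neither it nor any descendant is in the conditioning set).
  P4: blocked at collider Ww (neither it nor any descendant is in the conditioning set).
  P5: blocked at collider Tt (neither it nor any descendant is in the conditioning set).
  P6: blocked at collider Ww (neither it nor any descendant is in the conditioning set).
  P7: blocked at collider Ww (neither it nor any descendant is in the conditioning set).
{Jp} contains no descendant of Te and blocks every backdoor path.
No other singleton works — e.g. {Dn} leaves P1 open — so {Jp} is the unique smallest valid adjustment set.

{Jp}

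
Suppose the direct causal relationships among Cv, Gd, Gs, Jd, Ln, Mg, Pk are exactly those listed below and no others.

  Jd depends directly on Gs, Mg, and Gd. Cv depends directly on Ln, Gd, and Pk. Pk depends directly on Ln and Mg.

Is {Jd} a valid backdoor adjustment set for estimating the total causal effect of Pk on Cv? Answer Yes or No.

No

Backdoor paths from Pk to Cv (paths whose first edge points into Pk):
  P1: Pk <- Ln -> Cv
  P2: Pk <- Mg -> Jd <- Gd -> Cv
Condition 1 (no descendant of Pk in the set): holds — descendants of Pk are {Cv}; none are in {Jd}.
Condition 2 (every backdoor path blocked by {Jd}):
  P1: open — no interior node is in the conditioning set.
  P2: open — collider(s) Jd are conditioned on (or have a conditioned descendant) and no non-collider on the path is in the set.
{Jd} does not satisfy the backdoor criterion.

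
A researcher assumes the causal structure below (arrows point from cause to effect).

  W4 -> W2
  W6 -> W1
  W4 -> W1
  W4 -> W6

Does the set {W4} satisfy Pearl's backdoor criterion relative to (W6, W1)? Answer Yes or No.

Backdoor paths from W6 to W1 (paths whose first edge points into W6):
  P1: W6 <- W4 -> W1
Condition 1 (no descendant of W6 in the set): holds — descendants of W6 are {W1}; none are in {W4}.
Condition 2 (every backdoor path blocked by {W4}):
  P1: blocked at fork node W4 ∈ conditioning set.
{W4} satisfies the backdoor criterion.

Yes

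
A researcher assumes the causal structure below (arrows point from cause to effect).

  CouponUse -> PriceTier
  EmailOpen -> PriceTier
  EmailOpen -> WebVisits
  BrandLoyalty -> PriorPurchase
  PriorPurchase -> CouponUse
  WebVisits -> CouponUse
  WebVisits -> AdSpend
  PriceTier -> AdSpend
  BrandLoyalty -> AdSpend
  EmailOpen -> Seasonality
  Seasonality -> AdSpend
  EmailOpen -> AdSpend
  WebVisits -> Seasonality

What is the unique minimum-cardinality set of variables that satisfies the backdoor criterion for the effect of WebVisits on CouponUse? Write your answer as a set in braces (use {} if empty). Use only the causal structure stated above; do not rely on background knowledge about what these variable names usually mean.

{}

Variables eligible for adjustment (non-descendants of WebVisits, excluding WebVisits and CouponUse): {BrandLoyalty, EmailOpen, PriorPurchase}.
Backdoor paths from WebVisits to CouponUse:
  P1: WebVisits <- EmailOpen -> Seasonality -> AdSpend <- BrandLoyalty -> PriorPurchase -> CouponUse
  P2: WebVisits <- EmailOpen -> Seasonality -> AdSpend <- PriceTier <- CouponUse
  P3: WebVisits <- EmailOpen -> PriceTier <- CouponUse
  P4: WebVisits <- EmailOpen -> PriceTier -> AdSpend <- BrandLoyalty -> PriorPurchase -> CouponUse
  P5: WebVisits <- EmailOpen -> AdSpend <- BrandLoyalty -> PriorPurchase -> CouponUse
  P6: WebVisits <- EmailOpen -> AdSpend <- PriceTier <- CouponUse
Each backdoor path contains an unconditioned collider, so every path is already blocked with the empty conditioning set:
  P1: blocked at collider AdSpend (neither it nor any descendant is in the conditioning set).
  P2: blocked at collider AdSpend (neither it nor any descendant is in the conditioning set).
  P3: blocked at collider PriceTier (neither it nor any descendant is in the conditioning set).
  P4: blocked at collider AdSpend (neither it nor any descendant is in the conditioning set).
  P5: blocked at collider AdSpend (neither it nor any descendant is in the conditioning set).
  P6: blocked at collider AdSpend (neither it nor any descendant is in the conditioning set).
The empty set is therefore the unique smallest valid set.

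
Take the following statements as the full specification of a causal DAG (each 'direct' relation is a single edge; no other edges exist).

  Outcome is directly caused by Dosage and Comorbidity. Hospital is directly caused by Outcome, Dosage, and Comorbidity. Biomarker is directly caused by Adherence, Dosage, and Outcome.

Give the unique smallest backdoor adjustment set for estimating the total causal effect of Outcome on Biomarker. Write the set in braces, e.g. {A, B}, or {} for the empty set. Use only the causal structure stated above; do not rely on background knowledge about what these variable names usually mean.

{Dosage}

Variables eligible for adjustment (non-descendants of Outcome, excluding Outcome and Biomarker): {Adherence, Comorbidity, Dosage}.
Backdoor paths from Outcome to Biomarker:
  P1: Outcome <- Dosage -> Biomarker
  P2: Outcome <- Comorbidity -> Hospital <- Dosage -> Biomarker
The empty set is not sufficient: P1 (Outcome <- Dosage -> Biomarker) has no collider blocking it and no conditioned non-collider, so it is open.
Try {Dosage}:
  P1: blocked at fork node Dosage ∈ conditioning set.
  P2: blocked at collider Hospital (neither it nor any descendant is in the conditioning set).
{Dosage} contains no descendant of Outcome and blocks every backdoor path.
No other singleton works — e.g. {Adherence} leaves P1 open — so {Dosage} is the unique smallest valid adjustment set.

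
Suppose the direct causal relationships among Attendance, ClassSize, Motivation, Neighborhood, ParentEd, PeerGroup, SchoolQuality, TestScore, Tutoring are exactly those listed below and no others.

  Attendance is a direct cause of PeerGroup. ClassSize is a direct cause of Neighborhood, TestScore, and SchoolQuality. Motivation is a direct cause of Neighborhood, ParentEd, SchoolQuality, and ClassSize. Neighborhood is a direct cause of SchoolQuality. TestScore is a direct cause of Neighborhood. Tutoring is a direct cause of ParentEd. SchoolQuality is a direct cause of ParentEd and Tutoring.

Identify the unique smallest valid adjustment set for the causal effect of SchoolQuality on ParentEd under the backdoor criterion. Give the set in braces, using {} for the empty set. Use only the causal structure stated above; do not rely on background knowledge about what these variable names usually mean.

Variables eligible for adjustment (non-descendants of SchoolQuality, excluding SchoolQuality and ParentEd): {Attendance, ClassSize, Motivation, Neighborhood, PeerGroup, TestScore}.
Backdoor paths from SchoolQuality to ParentEd:
  P1: SchoolQuality <- Motivation -> ParentEd
  P2: SchoolQuality <- ClassSize <- Motivation -> ParentEd
  P3: SchoolQuality <- ClassSize -> TestScore -> Neighborhood <- Motivation -> ParentEd
  P4: SchoolQuality <- ClassSize -> Neighborhood <- Motivation -> ParentEd
  P5: SchoolQuality <- Neighborhood <- Motivation -> ParentEd
  P6: SchoolQuality <- Neighborhood <- ClassSize <- Motivation -> ParentEd
  P7: SchoolQuality <- Neighborhood <- TestScore <- ClassSize <- Motivation -> ParentEd
The empty set is not sufficient: P1 (SchoolQuality <- Motivation -> ParentEd) has no collider blocking it and no conditioned non-collider, so it is open.
Try {Motivation}:
  P1: blocked at fork node Motivation ∈ conditioning set.
  P2: blocked at fork node Motivation ∈ conditioning set.
  P3: blocked at collider Neighborhood (neither it nor any descendant is in the conditioning set).
  P4: blocked at collider Neighborhood (neither it nor any descendant is in the conditioning set).
  P5: blocked at fork node Motivation ∈ conditioning set.
  P6: blocked at fork node Motivation ∈ conditioning set.
  P7: blocked at fork node Motivation ∈ conditioning set.
{Motivation} contains no descendant of SchoolQuality and blocks every backdoor path.
No other singleton works — e.g. {Attendance} leaves P1 open — so {Motivation} is the unique smallest valid adjustment set.

{Motivation}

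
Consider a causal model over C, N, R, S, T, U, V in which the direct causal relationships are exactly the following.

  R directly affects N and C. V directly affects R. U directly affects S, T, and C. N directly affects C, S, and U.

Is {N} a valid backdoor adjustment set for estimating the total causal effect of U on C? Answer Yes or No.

Yes

Backdoor paths from U to C (paths whose first edge points into U):
  P1: U <- N <- R -> C
  P2: U <- N -> C
Condition 1 (no descendant of U in the set): holds — descendants of U are {C, S, T}; none are in {N}.
Condition 2 (every backdoor path blocked by {N}):
  P1: blocked at chain node N ∈ conditioning set.
  P2: blocked at fork node N ∈ conditioning set.
{N} satisfies the backdoor criterion.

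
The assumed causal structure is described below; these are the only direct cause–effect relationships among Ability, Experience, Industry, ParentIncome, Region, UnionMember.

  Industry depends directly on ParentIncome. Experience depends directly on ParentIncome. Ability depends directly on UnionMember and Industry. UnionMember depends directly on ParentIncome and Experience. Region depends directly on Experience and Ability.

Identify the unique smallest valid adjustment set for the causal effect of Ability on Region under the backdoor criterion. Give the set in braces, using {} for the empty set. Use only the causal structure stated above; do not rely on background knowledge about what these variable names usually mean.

{Experience}

Variables eligible for adjustment (non-descendants of Ability, excluding Ability and Region): {Experience, Industry, ParentIncome, UnionMember}.
Backdoor paths from Ability to Region:
  P1: Ability <- Industry <- ParentIncome -> Experience -> Region
  P2: Ability <- Industry <- ParentIncome -> UnionMember <- Experience -> Region
  P3: Ability <- UnionMember <- ParentIncome -> Experience -> Region
  P4: Ability <- UnionMember <- Experience -> Region
The empty set is not sufficient: P1 (Ability <- Industry <- ParentIncome -> Experience -> Region) has no collider blocking it and no conditioned non-collider, so it is open.
Try {Experience}:
  P1: blocked at chain node Experience ∈ conditioning set.
  P2: blocked at collider UnionMember (neither it nor any descendant is in the conditioning set).
  P3: blocked at chain node Experience ∈ conditioning set.
  P4: blocked at fork node Experience ∈ conditioning set.
{Experience} contains no descendant of Ability and blocks every backdoor path.
No other singleton works — e.g. {ParentIncome} leaves P4 open — so {Experience} is the unique smallest valid adjustment set.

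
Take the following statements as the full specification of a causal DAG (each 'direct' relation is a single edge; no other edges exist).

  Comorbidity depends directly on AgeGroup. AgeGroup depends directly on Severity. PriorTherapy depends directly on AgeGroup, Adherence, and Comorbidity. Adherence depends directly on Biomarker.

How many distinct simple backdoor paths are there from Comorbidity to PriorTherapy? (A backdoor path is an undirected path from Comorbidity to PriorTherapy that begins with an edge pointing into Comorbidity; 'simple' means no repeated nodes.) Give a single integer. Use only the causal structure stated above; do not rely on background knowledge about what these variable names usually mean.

A backdoor path from Comorbidity to PriorTherapy is any simple undirected path whose first edge points into Comorbidity (i.e. leaves Comorbidity via a parent).
Parents of Comorbidity: {AgeGroup}.
Enumerating:
  P1: Comorbidity <- AgeGroup -> PriorTherapy
That exhausts the simple backdoor paths. Count: 1.

1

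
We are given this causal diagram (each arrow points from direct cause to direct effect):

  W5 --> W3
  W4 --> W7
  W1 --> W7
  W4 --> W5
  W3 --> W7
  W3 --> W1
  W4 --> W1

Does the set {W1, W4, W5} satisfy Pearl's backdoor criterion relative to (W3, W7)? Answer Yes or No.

Backdoor paths from W3 to W7 (paths whose first edge points into W3):
  P1: W3 <- W5 <- W4 -> W1 -> W7
  P2: W3 <- W5 <- W4 -> W7
Condition 1 (no descendant of W3 in the set): FAILS — W1 is a descendant of W3.
Condition 2 (every backdoor path blocked by {W1, W4, W5}):
  P1: blocked at chain node W5 ∈ conditioning set.
  P2: blocked at chain node W5 ∈ conditioning set.
{W1, W4, W5} does not satisfy the backdoor criterion.

No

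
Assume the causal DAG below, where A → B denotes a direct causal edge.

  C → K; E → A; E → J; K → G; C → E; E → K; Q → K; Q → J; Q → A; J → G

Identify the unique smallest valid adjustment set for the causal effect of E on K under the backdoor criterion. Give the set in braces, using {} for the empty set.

{C}

Variables eligible for adjustment (non-descendants of E, excluding E and K): {C, Q}.
Backdoor paths from E to K:
  P1: E <- C -> K
The empty set is not sufficient: P1 (E <- C -> K) has no collider blocking it and no conditioned non-collider, so it is open.
Try {C}:
  P1: blocked at fork node C ∈ conditioning set.
{C} contains no descendant of E and blocks every backdoor path.
No other singleton works — e.g. {Q} leaves P1 open — so {C} is the unique smallest valid adjustment set.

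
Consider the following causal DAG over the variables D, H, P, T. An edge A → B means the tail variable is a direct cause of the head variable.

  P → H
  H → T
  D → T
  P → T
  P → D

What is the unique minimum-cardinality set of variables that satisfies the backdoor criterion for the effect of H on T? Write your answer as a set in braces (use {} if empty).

{P}

Variables eligible for adjustment (non-descendants of H, excluding H and T): {D, P}.
Backdoor paths from H to T:
  P1: H <- P -> D -> T
  P2: H <- P -> T
The empty set is not sufficient: P1 (H <- P -> D -> T) has no collider blocking it and no conditioned non-collider, so it is open.
Try {P}:
  P1: blocked at fork node P ∈ conditioning set.
  P2: blocked at fork node P ∈ conditioning set.
{P} contains no descendant of H and blocks every backdoor path.
No other singleton works — e.g. {D} leaves P2 open — so {P} is the unique smallest valid adjustment set.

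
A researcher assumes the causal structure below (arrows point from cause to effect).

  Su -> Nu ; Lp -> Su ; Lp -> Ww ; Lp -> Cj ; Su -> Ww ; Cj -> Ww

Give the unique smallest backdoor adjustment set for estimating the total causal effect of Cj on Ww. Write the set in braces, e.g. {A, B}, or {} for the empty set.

{Lp}

Variables eligible for adjustment (non-descendants of Cj, excluding Cj and Ww): {Lp, Nu, Su}.
Backdoor paths from Cj to Ww:
  P1: Cj <- Lp -> Su -> Ww
  P2: Cj <- Lp -> Ww
The empty set is not sufficient: P1 (Cj <- Lp -> Su -> Ww) has no collider blocking it and no conditioned non-collider, so it is open.
Try {Lp}:
  P1: blocked at fork node Lp ∈ conditioning set.
  P2: blocked at fork node Lp ∈ conditioning set.
{Lp} contains no descendant of Cj and blocks every backdoor path.
No other singleton works — e.g. {Su} leaves P2 open — so {Lp} is the unique smallest valid adjustment set.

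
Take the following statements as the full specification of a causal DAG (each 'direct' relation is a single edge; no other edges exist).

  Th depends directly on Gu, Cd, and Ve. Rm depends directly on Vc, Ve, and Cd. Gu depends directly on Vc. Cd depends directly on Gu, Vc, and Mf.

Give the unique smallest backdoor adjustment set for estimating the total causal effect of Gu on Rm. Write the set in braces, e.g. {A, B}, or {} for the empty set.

{Vc}

Variables eligible for adjustment (non-descendants of Gu, excluding Gu and Rm): {Mf, Vc, Ve}.
Backdoor paths from Gu to Rm:
  P1: Gu <- Vc -> Cd -> Rm
  P2: Gu <- Vc -> Cd -> Th <- Ve -> Rm
  P3: Gu <- Vc -> Rm
The empty set is not sufficient: P1 (Gu <- Vc -> Cd -> Rm) has no collider blocking it and no conditioned non-collider, so it is open.
Try {Vc}:
  P1: blocked at fork node Vc ∈ conditioning set.
  P2: blocked at fork node Vc ∈ conditioning set.
  P3: blocked at fork node Vc ∈ conditioning set.
{Vc} contains no descendant of Gu and blocks every backdoor path.
No other singleton works — e.g. {Mf} leaves P1 open — so {Vc} is the unique smallest valid adjustment set.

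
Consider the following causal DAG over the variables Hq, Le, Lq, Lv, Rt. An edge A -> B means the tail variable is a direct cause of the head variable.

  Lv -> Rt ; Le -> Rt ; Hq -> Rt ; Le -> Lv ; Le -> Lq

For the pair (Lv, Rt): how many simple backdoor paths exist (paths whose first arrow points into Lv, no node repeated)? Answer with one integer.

A backdoor path from Lv to Rt is any simple undirected path whose first edge points into Lv (i.e. leaves Lv via a parent).
Parents of Lv: {Le}.
Enumerating:
  P1: Lv <- Le -> Rt
That exhausts the simple backdoor paths. Count: 1.

1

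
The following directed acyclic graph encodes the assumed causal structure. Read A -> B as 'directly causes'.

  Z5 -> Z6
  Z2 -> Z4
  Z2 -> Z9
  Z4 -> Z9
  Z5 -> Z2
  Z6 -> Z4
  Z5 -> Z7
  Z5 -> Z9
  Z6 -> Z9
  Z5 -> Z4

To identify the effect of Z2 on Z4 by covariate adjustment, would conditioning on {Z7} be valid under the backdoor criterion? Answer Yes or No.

Backdoor paths from Z2 to Z4 (paths whose first edge points into Z2):
  P1: Z2 <- Z5 -> Z6 -> Z4
  P2: Z2 <- Z5 -> Z6 -> Z9 <- Z4
  P3: Z2 <- Z5 -> Z4
  P4: Z2 <- Z5 -> Z9 <- Z6 -> Z4
  P5: Z2 <- Z5 -> Z9 <- Z4
Condition 1 (no descendant of Z2 in the set): holds — descendants of Z2 are {Z4, Z9}; none are in {Z7}.
Condition 2 (every backdoor path blocked by {Z7}):
  P1: open — no interior node is in the conditioning set.
  P2: blocked at collider Z9 (neither it nor any descendant is in the conditioning set).
  P3: open — no interior node is in the conditioning set.
  P4: blocked at collider Z9 (neither it nor any descendant is in the conditioning set).
  P5: blocked at collider Z9 (neither it nor any descendant is in the conditioning set).
{Z7} does not satisfy the backdoor criterion.

No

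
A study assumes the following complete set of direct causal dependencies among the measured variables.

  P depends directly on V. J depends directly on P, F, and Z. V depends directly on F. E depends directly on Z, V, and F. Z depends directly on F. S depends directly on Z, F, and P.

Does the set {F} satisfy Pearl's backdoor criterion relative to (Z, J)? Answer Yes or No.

Yes

Backdoor paths from Z to J (paths whose first edge points into Z):
  P1: Z <- F -> V -> P -> J
  P2: Z <- F -> S <- P -> J
  P3: Z <- F -> J
  P4: Z <- F -> E <- V -> P -> J
Condition 1 (no descendant of Z in the set): holds — descendants of Z are {E, J, S}; none are in {F}.
Condition 2 (every backdoor path blocked by {F}):
  P1: blocked at fork node F ∈ conditioning set.
  P2: blocked at fork node F ∈ conditioning set.
  P3: blocked at fork node F ∈ conditioning set.
  P4: blocked at fork node F ∈ conditioning set.
{F} satisfies the backdoor criterion.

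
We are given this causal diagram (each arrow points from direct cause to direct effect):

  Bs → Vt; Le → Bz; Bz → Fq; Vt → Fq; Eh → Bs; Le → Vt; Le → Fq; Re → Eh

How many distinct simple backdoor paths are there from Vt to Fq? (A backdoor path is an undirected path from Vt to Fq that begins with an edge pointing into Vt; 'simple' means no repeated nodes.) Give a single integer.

A backdoor path from Vt to Fq is any simple undirected path whose first edge points into Vt (i.e. leaves Vt via a parent).
Parents of Vt: {Bs, Le}.
Enumerating:
  P1: Vt <- Le -> Bz -> Fq
  P2: Vt <- Le -> Fq
That exhausts the simple backdoor paths. Count: 2.

2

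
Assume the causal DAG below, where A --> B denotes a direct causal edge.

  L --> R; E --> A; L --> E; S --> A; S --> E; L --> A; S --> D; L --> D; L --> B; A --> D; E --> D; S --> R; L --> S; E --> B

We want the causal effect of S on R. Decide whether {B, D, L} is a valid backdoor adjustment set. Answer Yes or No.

No

Backdoor paths from S to R (paths whose first edge points into S):
  P1: S <- L -> R
Condition 1 (no descendant of S in the set): FAILS — B and D are descendants of S.
Condition 2 (every backdoor path blocked by {B, D, L}):
  P1: blocked at fork node L ∈ conditioning set.
{B, D, L} does not satisfy the backdoor criterion.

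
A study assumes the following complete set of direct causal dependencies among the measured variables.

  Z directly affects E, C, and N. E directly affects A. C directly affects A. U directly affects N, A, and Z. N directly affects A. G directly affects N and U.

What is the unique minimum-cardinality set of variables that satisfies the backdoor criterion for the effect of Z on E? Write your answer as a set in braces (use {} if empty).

Variables eligible for adjustment (non-descendants of Z, excluding Z and E): {G, U}.
Backdoor paths from Z to E:
  P1: Z <- U <- G -> N -> A <- E
  P2: Z <- U -> N -> A <- E
  P3: Z <- U -> A <- E
Each backdoor path contains an unconditioned collider, so every path is already blocked with the empty conditioning set:
  P1: blocked at collider A (neither it nor any descendant is in the conditioning set).
  P2: blocked at collider A (neither it nor any descendant is in the conditioning set).
  P3: blocked at collider A (neither it nor any descendant is in the conditioning set).
The empty set is therefore the unique smallest valid set.

{}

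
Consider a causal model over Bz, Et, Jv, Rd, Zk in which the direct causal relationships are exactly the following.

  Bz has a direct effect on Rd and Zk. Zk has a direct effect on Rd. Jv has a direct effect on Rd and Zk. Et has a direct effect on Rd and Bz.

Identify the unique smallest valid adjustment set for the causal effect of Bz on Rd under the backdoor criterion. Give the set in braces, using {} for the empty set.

Variables eligible for adjustment (non-descendants of Bz, excluding Bz and Rd): {Et, Jv}.
Backdoor paths from Bz to Rd:
  P1: Bz <- Et -> Rd
The empty set is not sufficient: P1 (Bz <- Et -> Rd) has no collider blocking it and no conditioned non-collider, so it is open.
Try {Et}:
  P1: blocked at fork node Et ∈ conditioning set.
{Et} contains no descendant of Bz and blocks every backdoor path.
No other singleton works — e.g. {Jv} leaves P1 open — so {Et} is the unique smallest valid adjustment set.

{Et}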